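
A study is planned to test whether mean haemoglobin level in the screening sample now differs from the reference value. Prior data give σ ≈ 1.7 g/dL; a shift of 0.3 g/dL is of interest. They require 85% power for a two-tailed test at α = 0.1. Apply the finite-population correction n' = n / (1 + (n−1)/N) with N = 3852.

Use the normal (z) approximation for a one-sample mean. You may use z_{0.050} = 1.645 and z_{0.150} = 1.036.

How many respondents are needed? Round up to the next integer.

n = (z_{α/2} + z_β)² · σ² / δ²
  = (1.645 + 1.036)² · 1.7² / 0.3²
  = 7.1878 · 2.89 / 0.09
  = 230.81
Finite-population correction (N = 3852): 230.81 / (1 + (230.81 − 1)/3852) = 217.81.
Round up → n = 218.

n = 218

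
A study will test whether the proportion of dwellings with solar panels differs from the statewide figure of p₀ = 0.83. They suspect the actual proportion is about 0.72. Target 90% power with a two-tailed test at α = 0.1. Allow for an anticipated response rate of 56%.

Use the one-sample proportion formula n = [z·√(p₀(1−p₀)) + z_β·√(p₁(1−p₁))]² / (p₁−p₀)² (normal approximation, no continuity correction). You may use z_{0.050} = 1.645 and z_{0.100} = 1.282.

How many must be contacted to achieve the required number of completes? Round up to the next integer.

n = 211

n = [z_{α/2}·√(p₀q₀) + z_β·√(p₁q₁)]² / (p₁ − p₀)²
  = [1.645·√(0.83·0.17) + 1.282·√(0.72·0.28)]² / (-0.11)²
  = [1.645·0.3756 + 1.282·0.4490]² / 0.0121
  = [1.1935]² / 0.0121
  = 117.73
Adjust for 56% response: 117.73 / 0.56 = 210.23.
Round up → n = 211.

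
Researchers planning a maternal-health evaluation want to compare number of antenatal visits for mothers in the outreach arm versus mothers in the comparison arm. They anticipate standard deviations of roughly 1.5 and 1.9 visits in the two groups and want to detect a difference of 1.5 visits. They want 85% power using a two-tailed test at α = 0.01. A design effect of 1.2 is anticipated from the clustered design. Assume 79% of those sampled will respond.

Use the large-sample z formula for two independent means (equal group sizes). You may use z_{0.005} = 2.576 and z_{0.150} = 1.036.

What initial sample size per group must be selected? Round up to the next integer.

n = 52 per group

n = (z_{α/2} + z_β)² · (σ₁² + σ₂²) / δ²
  = (2.576 + 1.036)² · (1.5² + 1.9² = 5.86) / 1.5²
  = 13.0465 · 5.86 / 2.25
  = 33.98
Design effect: 1.2 × 33.98 = 40.77.
Adjust for 79% response: 40.77 / 0.79 = 51.61.
Round up → n = 52 per group.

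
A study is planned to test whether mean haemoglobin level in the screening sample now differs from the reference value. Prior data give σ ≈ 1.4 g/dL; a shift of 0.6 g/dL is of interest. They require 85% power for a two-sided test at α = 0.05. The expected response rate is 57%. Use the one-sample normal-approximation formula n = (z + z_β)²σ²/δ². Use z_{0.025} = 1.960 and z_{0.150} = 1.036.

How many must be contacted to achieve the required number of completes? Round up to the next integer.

n = (z_{α/2} + z_β)² · σ² / δ²
  = (1.960 + 1.036)² · 1.4² / 0.6²
  = 8.9760 · 1.96 / 0.36
  = 48.87
Adjust for 57% response: 48.87 / 0.57 = 85.74.
Round up → n = 86.

n = 86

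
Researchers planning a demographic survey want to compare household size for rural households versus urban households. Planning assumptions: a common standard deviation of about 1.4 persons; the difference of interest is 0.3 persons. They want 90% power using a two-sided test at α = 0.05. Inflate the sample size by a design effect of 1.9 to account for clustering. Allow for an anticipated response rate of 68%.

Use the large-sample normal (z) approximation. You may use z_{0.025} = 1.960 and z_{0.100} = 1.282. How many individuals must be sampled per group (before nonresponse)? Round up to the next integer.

n = 1280 per group

n = (z_{α/2} + z_β)² · (σ₁² + σ₂²) / δ²
  = (1.960 + 1.282)² · (2·1.4² = 3.92) / 0.3²
  = 10.5106 · 3.92 / 0.09
  = 457.79
Design effect: 1.9 × 457.79 = 869.81.
Adjust for 68% response: 869.81 / 0.68 = 1279.13.
Round up → n = 1280 per group.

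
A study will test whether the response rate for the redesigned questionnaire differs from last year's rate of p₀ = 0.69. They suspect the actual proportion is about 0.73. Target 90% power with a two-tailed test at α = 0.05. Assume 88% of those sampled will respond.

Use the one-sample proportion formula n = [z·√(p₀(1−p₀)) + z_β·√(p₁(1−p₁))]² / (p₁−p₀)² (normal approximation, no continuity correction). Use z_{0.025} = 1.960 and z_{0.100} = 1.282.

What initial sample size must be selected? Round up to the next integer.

n = [z_{α/2}·√(p₀q₀) + z_β·√(p₁q₁)]² / (p₁ − p₀)²
  = [1.960·√(0.69·0.31) + 1.282·√(0.73·0.27)]² / (0.04)²
  = [1.960·0.4625 + 1.282·0.4440]² / 0.0016
  = [1.4756]² / 0.0016
  = 1360.95
Adjust for 88% response: 1360.95 / 0.88 = 1546.54.
Round up → n = 1547.

n = 1547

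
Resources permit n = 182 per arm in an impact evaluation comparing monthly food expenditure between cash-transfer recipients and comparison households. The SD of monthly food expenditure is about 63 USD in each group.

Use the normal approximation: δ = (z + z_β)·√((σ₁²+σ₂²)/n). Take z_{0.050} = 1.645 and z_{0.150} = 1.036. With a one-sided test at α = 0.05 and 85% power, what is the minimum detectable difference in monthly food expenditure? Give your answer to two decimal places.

δ = (z_α + z_β) · √((σ₁²+σ₂²)/n)
  = (1.645 + 1.036) · √(7938/182)
  = 2.681 · √43.6154
  = 2.681 · 6.6042
  = 17.7058

Minimum detectable difference ≈ 17.71 USD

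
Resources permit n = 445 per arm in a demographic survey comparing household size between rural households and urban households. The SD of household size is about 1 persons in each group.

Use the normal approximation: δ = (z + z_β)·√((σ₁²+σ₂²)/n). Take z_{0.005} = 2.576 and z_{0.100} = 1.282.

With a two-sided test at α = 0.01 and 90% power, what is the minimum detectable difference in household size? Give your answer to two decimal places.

δ = (z_{α/2} + z_β) · √((σ₁²+σ₂²)/n)
  = (2.576 + 1.282) · √(2/445)
  = 3.858 · √0.00449
  = 3.858 · 0.0670
  = 0.2586

Minimum detectable difference ≈ 0.26 persons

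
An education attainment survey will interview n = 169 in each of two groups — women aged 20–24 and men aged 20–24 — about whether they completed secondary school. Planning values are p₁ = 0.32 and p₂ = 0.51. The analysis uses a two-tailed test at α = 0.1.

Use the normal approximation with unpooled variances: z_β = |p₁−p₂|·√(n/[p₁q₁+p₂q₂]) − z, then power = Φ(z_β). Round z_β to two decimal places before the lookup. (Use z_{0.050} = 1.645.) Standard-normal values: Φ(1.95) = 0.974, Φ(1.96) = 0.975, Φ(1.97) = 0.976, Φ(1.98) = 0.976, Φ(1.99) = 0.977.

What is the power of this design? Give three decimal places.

Power ≈ 0.976

z_β = |p₁−p₂|·√(n/[p₁q₁+p₂q₂]) − z_{α/2}
    = 0.19 · √(169/0.4675) − 1.645
    = 0.19 · 19.0131 − 1.645
    = 3.6125 − 1.645 = 1.9675 → 1.97
Power = Φ(1.97) = 0.976.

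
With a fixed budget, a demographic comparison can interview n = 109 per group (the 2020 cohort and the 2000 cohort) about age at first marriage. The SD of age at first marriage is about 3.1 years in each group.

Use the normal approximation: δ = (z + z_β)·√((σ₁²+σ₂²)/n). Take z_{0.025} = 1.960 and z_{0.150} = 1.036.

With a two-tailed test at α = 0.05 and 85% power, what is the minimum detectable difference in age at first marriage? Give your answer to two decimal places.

Minimum detectable difference ≈ 1.26 years

δ = (z_{α/2} + z_β) · √((σ₁²+σ₂²)/n)
  = (1.960 + 1.036) · √(19.22/109)
  = 2.996 · √0.17633
  = 2.996 · 0.4199
  = 1.2581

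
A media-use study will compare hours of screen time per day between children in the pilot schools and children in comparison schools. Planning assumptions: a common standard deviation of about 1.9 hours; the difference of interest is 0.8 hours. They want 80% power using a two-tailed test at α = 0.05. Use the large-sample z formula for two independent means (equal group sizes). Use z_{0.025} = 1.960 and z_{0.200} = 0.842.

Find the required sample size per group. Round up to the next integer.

n = (z_{α/2} + z_β)² · (σ₁² + σ₂²) / δ²
  = (1.960 + 0.842)² · (2·1.9² = 7.22) / 0.8²
  = 7.8512 · 7.22 / 0.64
  = 88.57
Round up → n = 89 per group.

n = 89 per group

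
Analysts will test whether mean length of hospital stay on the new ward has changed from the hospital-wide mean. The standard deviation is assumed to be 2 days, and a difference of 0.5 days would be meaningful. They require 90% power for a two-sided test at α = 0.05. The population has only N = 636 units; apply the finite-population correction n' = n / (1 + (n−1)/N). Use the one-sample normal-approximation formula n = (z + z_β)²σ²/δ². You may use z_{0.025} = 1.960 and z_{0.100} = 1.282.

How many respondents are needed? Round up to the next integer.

n = 134

n = (z_{α/2} + z_β)² · σ² / δ²
  = (1.960 + 1.282)² · 2² / 0.5²
  = 10.5106 · 4 / 0.25
  = 168.17
Finite-population correction (N = 636): 168.17 / (1 + (168.17 − 1)/636) = 133.17.
Round up → n = 134.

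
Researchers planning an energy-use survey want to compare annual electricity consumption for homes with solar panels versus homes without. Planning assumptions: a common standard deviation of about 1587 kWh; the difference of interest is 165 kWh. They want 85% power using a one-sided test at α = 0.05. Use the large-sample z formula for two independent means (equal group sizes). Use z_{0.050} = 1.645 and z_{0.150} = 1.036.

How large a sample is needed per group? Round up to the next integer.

n = 1330 per group

n = (z_α + z_β)² · (σ₁² + σ₂²) / δ²
  = (1.645 + 1.036)² · (2·1587² = 5037138) / 165²
  = 7.1878 · 5037138 / 27225
  = 1329.87
Round up → n = 1330 per group.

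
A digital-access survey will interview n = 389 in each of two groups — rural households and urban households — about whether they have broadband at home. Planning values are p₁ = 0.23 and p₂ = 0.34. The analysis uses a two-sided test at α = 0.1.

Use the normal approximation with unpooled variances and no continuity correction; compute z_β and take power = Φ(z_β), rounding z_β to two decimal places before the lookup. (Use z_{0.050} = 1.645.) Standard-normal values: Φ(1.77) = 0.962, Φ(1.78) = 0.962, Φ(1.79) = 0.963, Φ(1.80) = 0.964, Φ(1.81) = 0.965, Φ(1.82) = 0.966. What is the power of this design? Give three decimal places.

Power ≈ 0.962

z_β = |p₁−p₂|·√(n/[p₁q₁+p₂q₂]) − z_{α/2}
    = 0.11 · √(389/0.4015) − 1.645
    = 0.11 · 31.1266 − 1.645
    = 3.4239 − 1.645 = 1.7789 → 1.78
Power = Φ(1.78) = 0.962.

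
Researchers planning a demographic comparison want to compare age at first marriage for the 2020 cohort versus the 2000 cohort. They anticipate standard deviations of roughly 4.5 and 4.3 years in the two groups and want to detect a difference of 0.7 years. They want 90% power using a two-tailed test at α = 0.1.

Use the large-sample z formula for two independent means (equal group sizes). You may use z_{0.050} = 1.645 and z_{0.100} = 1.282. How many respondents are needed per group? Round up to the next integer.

n = 678 per group

n = (z_{α/2} + z_β)² · (σ₁² + σ₂²) / δ²
  = (1.645 + 1.282)² · (4.5² + 4.3² = 38.74) / 0.7²
  = 8.5673 · 38.74 / 0.49
  = 677.34
Round up → n = 678 per group.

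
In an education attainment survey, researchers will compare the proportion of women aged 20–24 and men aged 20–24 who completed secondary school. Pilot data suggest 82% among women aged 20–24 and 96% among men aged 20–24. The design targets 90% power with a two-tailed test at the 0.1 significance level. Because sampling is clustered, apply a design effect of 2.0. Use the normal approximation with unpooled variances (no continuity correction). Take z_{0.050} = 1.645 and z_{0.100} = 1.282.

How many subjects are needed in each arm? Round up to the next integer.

n = (z_{α/2} + z_β)² · [p₁(1−p₁) + p₂(1−p₂)] / (p₁ − p₂)²
  = (1.645 + 1.282)² · (0.82·0.18 + 0.96·0.04) / (-0.14)²
  = (2.927)² · (0.1476 + 0.0384) / 0.0196
  = 8.5673 · 0.1860 / 0.0196
  = 81.30
Design effect: 2.0 × 81.30 = 162.60.
Round up → n = 163 per group.

n = 163 per group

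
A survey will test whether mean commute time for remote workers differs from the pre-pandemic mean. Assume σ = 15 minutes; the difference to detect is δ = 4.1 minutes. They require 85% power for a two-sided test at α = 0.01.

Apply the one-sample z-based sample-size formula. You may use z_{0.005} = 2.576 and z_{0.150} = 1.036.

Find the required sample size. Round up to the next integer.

n = (z_{α/2} + z_β)² · σ² / δ²
  = (2.576 + 1.036)² · 15² / 4.1²
  = 13.0465 · 225 / 16.81
  = 174.63
Round up → n = 175.

n = 175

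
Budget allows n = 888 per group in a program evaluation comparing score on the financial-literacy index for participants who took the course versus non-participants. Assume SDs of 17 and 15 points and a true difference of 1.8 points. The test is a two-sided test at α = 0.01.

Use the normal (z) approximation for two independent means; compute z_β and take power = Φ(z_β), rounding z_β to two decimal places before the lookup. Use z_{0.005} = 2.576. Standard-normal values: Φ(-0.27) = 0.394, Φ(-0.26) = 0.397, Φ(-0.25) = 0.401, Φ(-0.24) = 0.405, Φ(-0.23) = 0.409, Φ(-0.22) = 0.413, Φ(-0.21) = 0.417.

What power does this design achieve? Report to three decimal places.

z_β = δ·√(n/(σ₁²+σ₂²)) − z_{α/2}
    = 1.8 · √(888/514) − 2.576
    = 1.8 · 1.31439 − 2.576
    = 2.3659 − 2.576 = -0.2101 → -0.21
Power = Φ(-0.21) = 0.417.

Power ≈ 0.417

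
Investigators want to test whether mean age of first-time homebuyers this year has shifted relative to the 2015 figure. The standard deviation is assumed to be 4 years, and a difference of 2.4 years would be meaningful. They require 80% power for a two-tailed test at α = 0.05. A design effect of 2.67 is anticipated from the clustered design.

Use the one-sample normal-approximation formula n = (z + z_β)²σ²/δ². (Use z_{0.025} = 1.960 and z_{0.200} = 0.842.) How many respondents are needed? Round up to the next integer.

n = (z_{α/2} + z_β)² · σ² / δ²
  = (1.960 + 0.842)² · 4² / 2.4²
  = 7.8512 · 16 / 5.76
  = 21.81
Design effect: 2.67 × 21.81 = 58.23.
Round up → n = 59.

n = 59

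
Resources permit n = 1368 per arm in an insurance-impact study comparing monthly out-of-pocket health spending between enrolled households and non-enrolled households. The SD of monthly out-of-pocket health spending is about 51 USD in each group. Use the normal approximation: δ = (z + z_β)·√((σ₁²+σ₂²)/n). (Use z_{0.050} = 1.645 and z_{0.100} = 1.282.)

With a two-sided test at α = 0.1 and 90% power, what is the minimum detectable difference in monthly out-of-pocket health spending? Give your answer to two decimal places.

δ = (z_{α/2} + z_β) · √((σ₁²+σ₂²)/n)
  = (1.645 + 1.282) · √(5202/1368)
  = 2.927 · √3.8026
  = 2.927 · 1.9500
  = 5.7077

Minimum detectable difference ≈ 5.71 USD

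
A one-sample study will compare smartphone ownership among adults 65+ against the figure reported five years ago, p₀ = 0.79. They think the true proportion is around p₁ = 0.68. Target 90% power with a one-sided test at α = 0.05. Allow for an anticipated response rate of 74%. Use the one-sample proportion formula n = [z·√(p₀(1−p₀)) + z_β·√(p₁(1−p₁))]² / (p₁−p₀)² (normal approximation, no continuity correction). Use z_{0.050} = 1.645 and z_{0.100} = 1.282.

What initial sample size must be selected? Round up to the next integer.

n = 180

n = [z_α·√(p₀q₀) + z_β·√(p₁q₁)]² / (p₁ − p₀)²
  = [1.645·√(0.79·0.21) + 1.282·√(0.68·0.32)]² / (-0.11)²
  = [1.645·0.4073 + 1.282·0.4665]² / 0.0121
  = [1.2680]² / 0.0121
  = 132.89
Adjust for 74% response: 132.89 / 0.74 = 179.58.
Round up → n = 180.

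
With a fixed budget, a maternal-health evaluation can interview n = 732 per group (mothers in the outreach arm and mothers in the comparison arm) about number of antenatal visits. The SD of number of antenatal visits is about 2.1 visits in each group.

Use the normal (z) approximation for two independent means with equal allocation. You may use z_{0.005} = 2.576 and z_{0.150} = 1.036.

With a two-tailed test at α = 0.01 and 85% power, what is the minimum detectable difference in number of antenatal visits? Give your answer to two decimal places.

Minimum detectable difference ≈ 0.40 visits

δ = (z_{α/2} + z_β) · √((σ₁²+σ₂²)/n)
  = (2.576 + 1.036) · √(8.82/732)
  = 3.612 · √0.01205
  = 3.612 · 0.1098
  = 0.3965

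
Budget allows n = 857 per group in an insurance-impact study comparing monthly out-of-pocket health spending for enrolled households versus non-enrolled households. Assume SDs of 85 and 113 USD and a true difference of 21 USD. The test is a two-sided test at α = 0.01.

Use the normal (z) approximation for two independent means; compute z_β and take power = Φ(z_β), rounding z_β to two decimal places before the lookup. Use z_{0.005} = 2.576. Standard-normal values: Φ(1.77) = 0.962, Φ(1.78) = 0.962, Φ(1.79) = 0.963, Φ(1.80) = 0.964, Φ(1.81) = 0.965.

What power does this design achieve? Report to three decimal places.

z_β = δ·√(n/(σ₁²+σ₂²)) − z_{α/2}
    = 21 · √(857/19994) − 2.576
    = 21 · 0.20703 − 2.576
    = 4.3477 − 2.576 = 1.7717 → 1.77
Power = Φ(1.77) = 0.962.

Power ≈ 0.962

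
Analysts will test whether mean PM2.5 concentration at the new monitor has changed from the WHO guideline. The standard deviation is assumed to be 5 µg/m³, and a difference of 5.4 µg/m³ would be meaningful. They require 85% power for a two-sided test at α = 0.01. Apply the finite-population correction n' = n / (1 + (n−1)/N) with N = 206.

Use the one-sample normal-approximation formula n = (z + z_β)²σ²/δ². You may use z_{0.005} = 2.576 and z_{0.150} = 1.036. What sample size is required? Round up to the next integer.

n = (z_{α/2} + z_β)² · σ² / δ²
  = (2.576 + 1.036)² · 5² / 5.4²
  = 13.0465 · 25 / 29.16
  = 11.19
Finite-population correction (N = 206): 11.19 / (1 + (11.19 − 1)/206) = 10.66.
Round up → n = 11.

n = 11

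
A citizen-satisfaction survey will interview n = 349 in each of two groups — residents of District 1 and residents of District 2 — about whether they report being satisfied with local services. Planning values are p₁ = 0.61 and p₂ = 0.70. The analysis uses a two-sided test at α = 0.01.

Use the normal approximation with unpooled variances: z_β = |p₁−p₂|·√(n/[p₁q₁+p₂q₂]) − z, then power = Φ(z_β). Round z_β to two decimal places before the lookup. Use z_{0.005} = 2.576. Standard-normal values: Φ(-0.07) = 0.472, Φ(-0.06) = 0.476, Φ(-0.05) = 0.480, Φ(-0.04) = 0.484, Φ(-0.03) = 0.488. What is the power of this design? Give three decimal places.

z_β = |p₁−p₂|·√(n/[p₁q₁+p₂q₂]) − z_{α/2}
    = 0.09 · √(349/0.4479) − 2.576
    = 0.09 · 27.9140 − 2.576
    = 2.5123 − 2.576 = -0.0637 → -0.06
Power = Φ(-0.06) = 0.476.

Power ≈ 0.476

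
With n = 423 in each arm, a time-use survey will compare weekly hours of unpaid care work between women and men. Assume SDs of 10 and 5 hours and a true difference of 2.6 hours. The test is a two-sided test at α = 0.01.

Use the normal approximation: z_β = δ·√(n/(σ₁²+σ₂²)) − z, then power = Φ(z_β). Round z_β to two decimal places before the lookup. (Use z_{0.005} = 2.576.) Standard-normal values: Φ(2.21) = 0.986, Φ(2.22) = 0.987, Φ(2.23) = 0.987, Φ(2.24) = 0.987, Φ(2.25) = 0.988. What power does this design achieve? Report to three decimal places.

z_β = δ·√(n/(σ₁²+σ₂²)) − z_{α/2}
    = 2.6 · √(423/125) − 2.576
    = 2.6 · 1.83957 − 2.576
    = 4.7829 − 2.576 = 2.2069 → 2.21
Power = Φ(2.21) = 0.986.

Power ≈ 0.986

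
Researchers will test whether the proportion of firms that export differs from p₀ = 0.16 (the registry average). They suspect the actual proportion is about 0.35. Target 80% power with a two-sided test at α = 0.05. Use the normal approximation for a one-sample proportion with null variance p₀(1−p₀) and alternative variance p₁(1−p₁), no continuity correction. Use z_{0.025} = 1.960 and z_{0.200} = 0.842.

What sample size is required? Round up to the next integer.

n = 35

n = [z_{α/2}·√(p₀q₀) + z_β·√(p₁q₁)]² / (p₁ − p₀)²
  = [1.960·√(0.16·0.84) + 0.842·√(0.35·0.65)]² / (0.19)²
  = [1.960·0.3666 + 0.842·0.4770]² / 0.0361
  = [1.1202]² / 0.0361
  = 34.76
Round up → n = 35.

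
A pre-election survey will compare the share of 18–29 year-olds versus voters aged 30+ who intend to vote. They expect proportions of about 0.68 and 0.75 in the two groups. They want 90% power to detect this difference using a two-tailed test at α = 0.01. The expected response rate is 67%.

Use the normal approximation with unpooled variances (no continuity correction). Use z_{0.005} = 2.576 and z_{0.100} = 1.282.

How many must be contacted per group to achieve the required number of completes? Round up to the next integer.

n = 1837 per group

n = (z_{α/2} + z_β)² · [p₁(1−p₁) + p₂(1−p₂)] / (p₁ − p₂)²
  = (2.576 + 1.282)² · (0.68·0.32 + 0.75·0.25) / (-0.07)²
  = (3.858)² · (0.2176 + 0.1875) / 0.0049
  = 14.8842 · 0.4051 / 0.0049
  = 1230.53
Adjust for 67% response: 1230.53 / 0.67 = 1836.61.
Round up → n = 1837 per group.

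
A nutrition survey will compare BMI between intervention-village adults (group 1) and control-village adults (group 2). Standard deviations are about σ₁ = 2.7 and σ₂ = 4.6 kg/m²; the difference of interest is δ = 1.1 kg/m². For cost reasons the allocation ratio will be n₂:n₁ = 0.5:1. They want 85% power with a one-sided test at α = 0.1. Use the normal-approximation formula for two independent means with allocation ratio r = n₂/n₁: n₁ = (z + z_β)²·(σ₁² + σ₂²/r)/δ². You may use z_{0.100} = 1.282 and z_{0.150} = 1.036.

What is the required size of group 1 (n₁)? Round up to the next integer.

n₁ = (z_α + z_β)² · (σ₁² + σ₂²/r) / δ²
   = (1.282 + 1.036)² · (2.7² + 4.6²/0.5) / 1.1²
   = 5.3731 · (7.29 + 42.32) / 1.21
   = 5.3731 · 49.61 / 1.21
   = 220.30
Round up → n₁ = 221; n₂ = r·n₁ = 0.5 × 221 = 111.

n₁ = 221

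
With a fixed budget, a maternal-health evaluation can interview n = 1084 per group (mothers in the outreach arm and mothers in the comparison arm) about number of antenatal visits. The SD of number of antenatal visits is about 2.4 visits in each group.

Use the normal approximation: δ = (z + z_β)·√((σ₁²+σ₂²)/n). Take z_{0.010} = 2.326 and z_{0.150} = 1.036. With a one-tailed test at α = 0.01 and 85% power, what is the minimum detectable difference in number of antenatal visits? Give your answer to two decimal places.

δ = (z_α + z_β) · √((σ₁²+σ₂²)/n)
  = (2.326 + 1.036) · √(11.52/1084)
  = 3.362 · √0.01063
  = 3.362 · 0.1031
  = 0.3466

Minimum detectable difference ≈ 0.35 visits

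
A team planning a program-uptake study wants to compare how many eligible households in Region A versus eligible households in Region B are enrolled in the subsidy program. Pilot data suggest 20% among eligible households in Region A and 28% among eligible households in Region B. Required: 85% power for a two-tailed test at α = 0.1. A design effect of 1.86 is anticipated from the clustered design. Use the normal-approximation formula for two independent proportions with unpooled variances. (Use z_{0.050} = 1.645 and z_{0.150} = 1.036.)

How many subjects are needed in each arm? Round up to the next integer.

n = 756 per group

n = (z_{α/2} + z_β)² · [p₁(1−p₁) + p₂(1−p₂)] / (p₁ − p₂)²
  = (1.645 + 1.036)² · (0.20·0.80 + 0.28·0.72) / (-0.08)²
  = (2.681)² · (0.1600 + 0.2016) / 0.0064
  = 7.1878 · 0.3616 / 0.0064
  = 406.11
Design effect: 1.86 × 406.11 = 755.36.
Round up → n = 756 per group.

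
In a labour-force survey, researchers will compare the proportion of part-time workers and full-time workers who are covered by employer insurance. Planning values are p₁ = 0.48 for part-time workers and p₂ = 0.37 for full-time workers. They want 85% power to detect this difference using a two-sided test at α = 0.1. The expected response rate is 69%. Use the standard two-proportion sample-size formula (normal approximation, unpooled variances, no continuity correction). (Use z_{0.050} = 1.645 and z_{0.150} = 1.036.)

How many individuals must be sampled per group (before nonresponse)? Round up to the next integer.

n = (z_{α/2} + z_β)² · [p₁(1−p₁) + p₂(1−p₂)] / (p₁ − p₂)²
  = (1.645 + 1.036)² · (0.48·0.52 + 0.37·0.63) / (0.11)²
  = (2.681)² · (0.2496 + 0.2331) / 0.0121
  = 7.1878 · 0.4827 / 0.0121
  = 286.74
Adjust for 69% response: 286.74 / 0.69 = 415.56.
Round up → n = 416 per group.

n = 416 per group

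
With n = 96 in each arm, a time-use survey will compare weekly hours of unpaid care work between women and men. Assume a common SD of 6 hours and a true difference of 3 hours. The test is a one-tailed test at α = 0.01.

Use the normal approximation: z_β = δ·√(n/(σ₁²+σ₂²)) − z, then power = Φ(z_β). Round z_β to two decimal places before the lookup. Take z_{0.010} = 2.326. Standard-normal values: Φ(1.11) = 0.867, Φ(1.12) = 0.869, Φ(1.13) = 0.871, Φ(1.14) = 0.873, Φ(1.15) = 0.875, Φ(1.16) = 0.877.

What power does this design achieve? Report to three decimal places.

z_β = δ·√(n/(σ₁²+σ₂²)) − z_α
    = 3 · √(96/72) − 2.326
    = 3 · 1.15470 − 2.326
    = 3.4641 − 2.326 = 1.1381 → 1.14
Power = Φ(1.14) = 0.873.

Power ≈ 0.873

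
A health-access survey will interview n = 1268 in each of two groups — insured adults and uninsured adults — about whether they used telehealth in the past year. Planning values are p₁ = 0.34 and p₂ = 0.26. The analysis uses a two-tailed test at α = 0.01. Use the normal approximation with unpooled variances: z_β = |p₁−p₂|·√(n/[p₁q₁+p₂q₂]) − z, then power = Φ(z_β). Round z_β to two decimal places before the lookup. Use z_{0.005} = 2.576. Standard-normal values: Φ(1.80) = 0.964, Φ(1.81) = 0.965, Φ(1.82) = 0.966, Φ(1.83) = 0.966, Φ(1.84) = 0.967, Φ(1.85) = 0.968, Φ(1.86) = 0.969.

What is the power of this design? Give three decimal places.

z_β = |p₁−p₂|·√(n/[p₁q₁+p₂q₂]) − z_{α/2}
    = 0.08 · √(1268/0.4168) − 2.576
    = 0.08 · 55.1564 − 2.576
    = 4.4125 − 2.576 = 1.8365 → 1.84
Power = Φ(1.84) = 0.967.

Power ≈ 0.967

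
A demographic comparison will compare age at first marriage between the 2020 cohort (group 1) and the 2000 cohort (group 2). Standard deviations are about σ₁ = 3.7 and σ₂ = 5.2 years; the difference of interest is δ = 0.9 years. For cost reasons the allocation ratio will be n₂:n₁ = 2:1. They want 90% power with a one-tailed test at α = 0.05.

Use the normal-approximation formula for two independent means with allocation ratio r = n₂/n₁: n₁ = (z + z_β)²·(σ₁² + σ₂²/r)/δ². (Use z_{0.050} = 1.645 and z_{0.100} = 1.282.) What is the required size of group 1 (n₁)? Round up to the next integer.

n₁ = 288

n₁ = (z_α + z_β)² · (σ₁² + σ₂²/r) / δ²
   = (1.645 + 1.282)² · (3.7² + 5.2²/2) / 0.9²
   = 8.5673 · (13.69 + 13.52) / 0.81
   = 8.5673 · 27.21 / 0.81
   = 287.80
Round up → n₁ = 288; n₂ = r·n₁ = 2 × 288 = 576.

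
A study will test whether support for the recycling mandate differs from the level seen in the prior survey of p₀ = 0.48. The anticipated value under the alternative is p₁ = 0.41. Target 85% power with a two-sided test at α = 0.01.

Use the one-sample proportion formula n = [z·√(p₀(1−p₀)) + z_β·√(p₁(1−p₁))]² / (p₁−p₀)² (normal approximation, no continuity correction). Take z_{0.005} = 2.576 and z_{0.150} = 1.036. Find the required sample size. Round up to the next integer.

n = [z_{α/2}·√(p₀q₀) + z_β·√(p₁q₁)]² / (p₁ − p₀)²
  = [2.576·√(0.48·0.52) + 1.036·√(0.41·0.59)]² / (-0.07)²
  = [2.576·0.4996 + 1.036·0.4918]² / 0.0049
  = [1.7965]² / 0.0049
  = 658.66
Round up → n = 659.

n = 659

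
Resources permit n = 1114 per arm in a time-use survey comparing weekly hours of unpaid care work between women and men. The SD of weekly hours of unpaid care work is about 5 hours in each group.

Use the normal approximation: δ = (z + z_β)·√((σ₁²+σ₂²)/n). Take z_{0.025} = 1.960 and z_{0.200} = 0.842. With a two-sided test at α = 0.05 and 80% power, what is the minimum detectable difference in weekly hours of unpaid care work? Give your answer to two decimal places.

Minimum detectable difference ≈ 0.59 hours

δ = (z_{α/2} + z_β) · √((σ₁²+σ₂²)/n)
  = (1.960 + 0.842) · √(50/1114)
  = 2.802 · √0.04488
  = 2.802 · 0.2119
  = 0.5936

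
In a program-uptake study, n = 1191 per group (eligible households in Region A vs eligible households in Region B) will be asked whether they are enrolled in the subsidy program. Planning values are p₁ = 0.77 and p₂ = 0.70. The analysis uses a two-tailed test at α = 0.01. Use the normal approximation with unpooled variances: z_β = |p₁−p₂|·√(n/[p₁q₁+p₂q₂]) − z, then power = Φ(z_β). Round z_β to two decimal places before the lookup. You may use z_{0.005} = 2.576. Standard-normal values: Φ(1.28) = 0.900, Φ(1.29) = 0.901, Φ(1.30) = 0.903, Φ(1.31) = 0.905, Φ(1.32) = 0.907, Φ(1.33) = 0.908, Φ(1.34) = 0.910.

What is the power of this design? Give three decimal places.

Power ≈ 0.905

z_β = |p₁−p₂|·√(n/[p₁q₁+p₂q₂]) − z_{α/2}
    = 0.07 · √(1191/0.3871) − 2.576
    = 0.07 · 55.4682 − 2.576
    = 3.8828 − 2.576 = 1.3068 → 1.31
Power = Φ(1.31) = 0.905.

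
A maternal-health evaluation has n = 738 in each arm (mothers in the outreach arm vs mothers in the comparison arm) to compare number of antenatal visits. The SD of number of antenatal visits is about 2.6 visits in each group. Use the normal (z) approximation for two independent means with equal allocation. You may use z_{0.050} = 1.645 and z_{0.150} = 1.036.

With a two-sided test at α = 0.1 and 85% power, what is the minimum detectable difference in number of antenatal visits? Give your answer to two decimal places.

δ = (z_{α/2} + z_β) · √((σ₁²+σ₂²)/n)
  = (1.645 + 1.036) · √(13.52/738)
  = 2.681 · √0.01832
  = 2.681 · 0.1354
  = 0.3629

Minimum detectable difference ≈ 0.36 visits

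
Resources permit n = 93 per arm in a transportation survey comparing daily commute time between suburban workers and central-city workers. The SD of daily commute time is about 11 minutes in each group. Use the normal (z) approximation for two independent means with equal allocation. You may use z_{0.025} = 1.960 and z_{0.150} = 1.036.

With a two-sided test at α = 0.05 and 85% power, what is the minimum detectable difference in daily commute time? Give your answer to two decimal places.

Minimum detectable difference ≈ 4.83 minutes

δ = (z_{α/2} + z_β) · √((σ₁²+σ₂²)/n)
  = (1.960 + 1.036) · √(242/93)
  = 2.996 · √2.6022
  = 2.996 · 1.6131
  = 4.8329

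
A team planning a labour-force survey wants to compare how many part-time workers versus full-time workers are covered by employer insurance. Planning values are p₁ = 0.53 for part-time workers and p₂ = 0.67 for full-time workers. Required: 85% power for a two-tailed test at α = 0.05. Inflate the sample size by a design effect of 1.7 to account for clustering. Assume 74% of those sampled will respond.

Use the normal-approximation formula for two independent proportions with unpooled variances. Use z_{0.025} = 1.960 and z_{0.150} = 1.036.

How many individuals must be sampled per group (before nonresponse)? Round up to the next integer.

n = 495 per group

n = (z_{α/2} + z_β)² · [p₁(1−p₁) + p₂(1−p₂)] / (p₁ − p₂)²
  = (1.960 + 1.036)² · (0.53·0.47 + 0.67·0.33) / (-0.14)²
  = (2.996)² · (0.2491 + 0.2211) / 0.0196
  = 8.9760 · 0.4702 / 0.0196
  = 215.33
Design effect: 1.7 × 215.33 = 366.07.
Adjust for 74% response: 366.07 / 0.74 = 494.68.
Round up → n = 495 per group.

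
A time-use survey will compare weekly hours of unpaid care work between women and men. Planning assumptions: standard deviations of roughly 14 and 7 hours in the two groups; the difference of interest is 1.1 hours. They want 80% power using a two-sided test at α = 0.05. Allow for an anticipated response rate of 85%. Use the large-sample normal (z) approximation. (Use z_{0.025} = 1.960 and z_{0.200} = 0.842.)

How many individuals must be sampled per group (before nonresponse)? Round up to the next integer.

n = 1871 per group

n = (z_{α/2} + z_β)² · (σ₁² + σ₂²) / δ²
  = (1.960 + 0.842)² · (14² + 7² = 245) / 1.1²
  = 7.8512 · 245 / 1.21
  = 1589.71
Adjust for 85% response: 1589.71 / 0.85 = 1870.24.
Round up → n = 1871 per group.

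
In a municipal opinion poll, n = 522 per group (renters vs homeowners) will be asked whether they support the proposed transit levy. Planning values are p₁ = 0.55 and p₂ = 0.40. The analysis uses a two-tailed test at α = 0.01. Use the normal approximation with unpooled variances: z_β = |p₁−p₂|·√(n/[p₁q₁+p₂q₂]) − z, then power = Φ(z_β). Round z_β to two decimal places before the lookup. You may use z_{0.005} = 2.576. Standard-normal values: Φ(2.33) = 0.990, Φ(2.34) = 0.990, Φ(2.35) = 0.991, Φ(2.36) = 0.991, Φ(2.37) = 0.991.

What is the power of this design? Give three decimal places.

z_β = |p₁−p₂|·√(n/[p₁q₁+p₂q₂]) − z_{α/2}
    = 0.15 · √(522/0.4875) − 2.576
    = 0.15 · 32.7226 − 2.576
    = 4.9084 − 2.576 = 2.3324 → 2.33
Power = Φ(2.33) = 0.990.

Power ≈ 0.990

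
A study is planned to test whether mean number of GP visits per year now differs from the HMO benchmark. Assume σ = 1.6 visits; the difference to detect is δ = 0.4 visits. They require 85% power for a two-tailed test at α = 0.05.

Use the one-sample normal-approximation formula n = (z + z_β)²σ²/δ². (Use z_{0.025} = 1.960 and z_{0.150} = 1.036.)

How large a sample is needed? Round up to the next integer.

n = 144

n = (z_{α/2} + z_β)² · σ² / δ²
  = (1.960 + 1.036)² · 1.6² / 0.4²
  = 8.9760 · 2.56 / 0.16
  = 143.62
Round up → n = 144.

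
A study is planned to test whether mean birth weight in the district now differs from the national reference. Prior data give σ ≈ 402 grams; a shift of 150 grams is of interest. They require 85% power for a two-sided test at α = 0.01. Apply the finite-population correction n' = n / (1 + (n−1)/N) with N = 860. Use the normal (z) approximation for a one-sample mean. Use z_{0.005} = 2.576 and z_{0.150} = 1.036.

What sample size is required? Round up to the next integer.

n = (z_{α/2} + z_β)² · σ² / δ²
  = (2.576 + 1.036)² · 402² / 150²
  = 13.0465 · 161604 / 22500
  = 93.71
Finite-population correction (N = 860): 93.71 / (1 + (93.71 − 1)/860) = 84.59.
Round up → n = 85.

n = 85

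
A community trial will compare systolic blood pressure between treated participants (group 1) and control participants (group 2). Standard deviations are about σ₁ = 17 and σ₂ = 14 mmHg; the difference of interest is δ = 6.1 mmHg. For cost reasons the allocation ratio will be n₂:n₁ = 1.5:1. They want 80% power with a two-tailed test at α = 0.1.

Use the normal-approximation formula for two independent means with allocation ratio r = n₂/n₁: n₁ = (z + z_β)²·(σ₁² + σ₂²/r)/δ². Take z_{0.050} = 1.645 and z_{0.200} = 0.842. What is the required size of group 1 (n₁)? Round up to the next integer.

n₁ = (z_{α/2} + z_β)² · (σ₁² + σ₂²/r) / δ²
   = (1.645 + 0.842)² · (17² + 14²/1.5) / 6.1²
   = 6.1852 · (289 + 130.6667) / 37.21
   = 6.1852 · 419.6667 / 37.21
   = 69.76
Round up → n₁ = 70; n₂ = r·n₁ = 1.5 × 70 = 105.

n₁ = 70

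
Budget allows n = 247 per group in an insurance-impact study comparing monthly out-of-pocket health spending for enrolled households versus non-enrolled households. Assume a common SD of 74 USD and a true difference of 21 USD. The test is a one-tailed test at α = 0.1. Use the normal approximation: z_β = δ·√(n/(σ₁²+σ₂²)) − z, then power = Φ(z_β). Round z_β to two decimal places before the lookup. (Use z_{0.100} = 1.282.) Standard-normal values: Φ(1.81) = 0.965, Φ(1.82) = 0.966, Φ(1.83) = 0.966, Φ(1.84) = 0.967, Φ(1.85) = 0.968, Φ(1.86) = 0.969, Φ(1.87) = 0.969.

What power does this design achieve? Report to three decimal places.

z_β = δ·√(n/(σ₁²+σ₂²)) − z_α
    = 21 · √(247/10952) − 1.282
    = 21 · 0.15018 − 1.282
    = 3.1537 − 1.282 = 1.8717 → 1.87
Power = Φ(1.87) = 0.969.

Power ≈ 0.969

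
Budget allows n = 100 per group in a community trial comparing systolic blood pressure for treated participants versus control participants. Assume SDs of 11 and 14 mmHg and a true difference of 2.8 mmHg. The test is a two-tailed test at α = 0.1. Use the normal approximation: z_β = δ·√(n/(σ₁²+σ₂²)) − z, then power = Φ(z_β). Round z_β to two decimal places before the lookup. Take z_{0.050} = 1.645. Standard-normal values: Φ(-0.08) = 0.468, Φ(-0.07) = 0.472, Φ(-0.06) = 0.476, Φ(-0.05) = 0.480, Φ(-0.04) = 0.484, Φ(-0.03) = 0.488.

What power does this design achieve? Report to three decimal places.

Power ≈ 0.472

z_β = δ·√(n/(σ₁²+σ₂²)) − z_{α/2}
    = 2.8 · √(100/317) − 1.645
    = 2.8 · 0.56166 − 1.645
    = 1.5726 − 1.645 = -0.0724 → -0.07
Power = Φ(-0.07) = 0.472.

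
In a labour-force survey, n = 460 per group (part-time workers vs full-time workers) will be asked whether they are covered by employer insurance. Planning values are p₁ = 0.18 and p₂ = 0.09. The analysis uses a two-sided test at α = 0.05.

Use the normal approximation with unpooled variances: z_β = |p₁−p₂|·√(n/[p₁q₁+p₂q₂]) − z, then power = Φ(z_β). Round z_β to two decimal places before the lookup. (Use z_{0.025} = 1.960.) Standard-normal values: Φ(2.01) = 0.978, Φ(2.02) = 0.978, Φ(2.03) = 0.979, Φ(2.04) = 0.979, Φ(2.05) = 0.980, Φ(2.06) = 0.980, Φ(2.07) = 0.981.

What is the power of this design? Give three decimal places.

Power ≈ 0.981

z_β = |p₁−p₂|·√(n/[p₁q₁+p₂q₂]) − z_{α/2}
    = 0.09 · √(460/0.2295) − 1.960
    = 0.09 · 44.7700 − 1.960
    = 4.0293 − 1.960 = 2.0693 → 2.07
Power = Φ(2.07) = 0.981.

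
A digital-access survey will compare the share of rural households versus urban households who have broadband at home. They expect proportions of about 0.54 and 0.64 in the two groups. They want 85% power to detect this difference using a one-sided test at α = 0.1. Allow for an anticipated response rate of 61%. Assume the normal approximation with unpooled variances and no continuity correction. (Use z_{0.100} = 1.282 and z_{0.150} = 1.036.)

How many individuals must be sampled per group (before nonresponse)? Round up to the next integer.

n = (z_α + z_β)² · [p₁(1−p₁) + p₂(1−p₂)] / (p₁ − p₂)²
  = (1.282 + 1.036)² · (0.54·0.46 + 0.64·0.36) / (-0.10)²
  = (2.318)² · (0.2484 + 0.2304) / 0.0100
  = 5.3731 · 0.4788 / 0.0100
  = 257.27
Adjust for 61% response: 257.27 / 0.61 = 421.75.
Round up → n = 422 per group.

n = 422 per group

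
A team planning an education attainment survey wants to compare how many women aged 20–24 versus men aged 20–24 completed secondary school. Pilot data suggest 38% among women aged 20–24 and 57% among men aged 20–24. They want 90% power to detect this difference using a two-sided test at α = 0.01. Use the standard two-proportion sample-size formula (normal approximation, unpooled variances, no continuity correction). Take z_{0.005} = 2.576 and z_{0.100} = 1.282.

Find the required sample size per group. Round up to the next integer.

n = 199 per group

n = (z_{α/2} + z_β)² · [p₁(1−p₁) + p₂(1−p₂)] / (p₁ − p₂)²
  = (2.576 + 1.282)² · (0.38·0.62 + 0.57·0.43) / (-0.19)²
  = (3.858)² · (0.2356 + 0.2451) / 0.0361
  = 14.8842 · 0.4807 / 0.0361
  = 198.19
Round up → n = 199 per group.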